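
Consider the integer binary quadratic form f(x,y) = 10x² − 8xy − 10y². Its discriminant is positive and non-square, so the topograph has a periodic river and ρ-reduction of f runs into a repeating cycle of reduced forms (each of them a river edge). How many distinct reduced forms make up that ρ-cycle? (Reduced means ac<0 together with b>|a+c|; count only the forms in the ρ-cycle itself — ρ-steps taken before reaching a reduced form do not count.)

D = 464, ⌊√D⌋ = 21
descent: ρ → (-10,8,10)  [lands on river]
river: ρ → (10,12,-8)
river: ρ → (-8,20,2)
river: ρ → (2,20,-8)
river: ρ → (-8,12,10)
river: ρ → (10,8,-10)
river: ρ → (-10,12,8)
river: ρ → (8,20,-2)
river: ρ → (-2,20,8)
river: ρ → (8,12,-10)
ρ-cycle length = 10 (tail of 1 descent step not counted)

10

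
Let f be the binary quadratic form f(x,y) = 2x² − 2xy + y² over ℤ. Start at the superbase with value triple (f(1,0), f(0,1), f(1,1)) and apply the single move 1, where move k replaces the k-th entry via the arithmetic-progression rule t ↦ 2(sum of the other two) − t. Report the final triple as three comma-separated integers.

start (2,1,1) = (f(1,0),f(0,1),f(1,1))
replace slot 1: 2·(1+1) − 2 = 2 → (2,1,1)

2,1,1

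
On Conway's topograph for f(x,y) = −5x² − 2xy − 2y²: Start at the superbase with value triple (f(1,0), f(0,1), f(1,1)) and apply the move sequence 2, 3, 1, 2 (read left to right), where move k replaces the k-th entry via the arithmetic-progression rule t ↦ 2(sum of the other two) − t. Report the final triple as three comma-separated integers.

start (-5,-2,-9) = (f(1,0),f(0,1),f(1,1))
replace slot 2: 2·((-5)+(-9)) − (-2) = -26 → (-5,-26,-9)
replace slot 3: 2·((-5)+(-26)) − (-9) = -53 → (-5,-26,-53)
replace slot 1: 2·((-26)+(-53)) − (-5) = -153 → (-153,-26,-53)
replace slot 2: 2·((-153)+(-53)) − (-26) = -386 → (-153,-386,-53)

-153,-386,-53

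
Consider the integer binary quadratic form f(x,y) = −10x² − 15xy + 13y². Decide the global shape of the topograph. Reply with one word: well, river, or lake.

D = b²−4ac = (-15)² − 4·(-10)·13 = 745
D > 0 non-square ⇒ indefinite ⇒ periodic river

river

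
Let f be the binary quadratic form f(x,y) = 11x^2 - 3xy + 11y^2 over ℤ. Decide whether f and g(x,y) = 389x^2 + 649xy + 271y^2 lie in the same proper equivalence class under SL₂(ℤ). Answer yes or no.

D₁ = -475, D₂ = -475
f: flip: (11,-3,11)→(11,3,11)
f: reduced (well bottom): (11,3,11) with a≤c, −a<b≤a
g: translate: b→-129 (≡649 mod 778), so (389,649,271)→(389,-129,11)
g: flip: (389,-129,11)→(11,129,389)
g: translate: b→-3 (≡129 mod 22), so (11,129,389)→(11,-3,11)
g: flip: (11,-3,11)→(11,3,11)
g: reduced (well bottom): (11,3,11) with a≤c, −a<b≤a
reduced forms (11, 3, 11) vs (11, 3, 11) ⇒ equivalent

yes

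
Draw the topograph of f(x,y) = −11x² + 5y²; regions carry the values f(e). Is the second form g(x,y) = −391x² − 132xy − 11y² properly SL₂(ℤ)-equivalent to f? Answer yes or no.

D₁ = 220, D₂ = 220
river cycle of f (length 4): (5, 10, -6), (-6, 14, 1), (1, 14, -6), (-6, 10, 5)
river cycle of g (length 4): (5, 10, -6), (-6, 14, 1), (1, 14, -6), (-6, 10, 5)
cycles coincide ⇒ equivalent

yes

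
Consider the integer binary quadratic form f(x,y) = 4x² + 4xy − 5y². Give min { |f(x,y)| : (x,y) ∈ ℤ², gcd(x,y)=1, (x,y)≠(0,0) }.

river: ρ → (-5,6,3)
river: ρ → (3,6,-5)
river: ρ → (-5,4,4)
river: ρ → (4,4,-5)
closes: descent 0, river 4
min |a| on river = 3

3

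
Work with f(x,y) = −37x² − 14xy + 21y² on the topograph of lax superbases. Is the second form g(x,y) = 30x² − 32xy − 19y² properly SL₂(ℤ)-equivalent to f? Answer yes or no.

D₁ = 3304, D₂ = 3304
river cycle of f (length 24): (21, 56, -2), (-2, 56, 21), (21, 28, -30), (-30, 32, 19), (19, 44, -18), (-18, 28, 35), (35, 42, -11), (-11, 46, 27), (27, 8, -30), (-30, 52, 5), … (14 more)
river cycle of g (length 24): (-19, 32, 30), (30, 28, -21), (-21, 56, 2), (2, 56, -21), (-21, 28, 30), (30, 32, -19), (-19, 44, 18), (18, 28, -35), (-35, 42, 11), (11, 46, -27), … (14 more)
cycles differ ⇒ inequivalent

no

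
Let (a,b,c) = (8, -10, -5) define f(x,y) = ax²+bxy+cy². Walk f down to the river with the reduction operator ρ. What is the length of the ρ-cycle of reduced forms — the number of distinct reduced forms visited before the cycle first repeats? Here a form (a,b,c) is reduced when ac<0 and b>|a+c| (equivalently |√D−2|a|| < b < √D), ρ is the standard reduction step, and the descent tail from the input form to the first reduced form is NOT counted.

D = 260, ⌊√D⌋ = 16
descent: ρ → (-5,10,8)  [lands on river]
river: ρ → (8,6,-7)
river: ρ → (-7,8,7)
river: ρ → (7,6,-8)
river: ρ → (-8,10,5)
river: ρ → (5,10,-8)
river: ρ → (-8,6,7)
river: ρ → (7,8,-7)
river: ρ → (-7,6,8)
river: ρ → (8,10,-5)
ρ-cycle length = 10 (tail of 1 descent step not counted)

10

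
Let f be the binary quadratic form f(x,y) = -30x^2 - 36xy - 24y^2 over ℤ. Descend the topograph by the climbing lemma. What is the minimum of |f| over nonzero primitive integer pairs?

translate: b→-24 (≡36 mod 60), so (30,36,24)→(30,-24,18)
flip: (30,-24,18)→(18,24,30)
translate: b→-12 (≡24 mod 36), so (18,24,30)→(18,-12,24)
reduced (well bottom): (18,-12,24) with a≤c, −a<b≤a
well minimum |f| = |-18| = 18 (negative-definite)

18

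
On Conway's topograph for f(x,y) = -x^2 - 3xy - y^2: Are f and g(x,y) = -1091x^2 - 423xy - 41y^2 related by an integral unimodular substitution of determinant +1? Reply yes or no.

D₁ = 5, D₂ = 5
river cycle of f (length 2): (-1, 1, 1), (1, 1, -1)
river cycle of g (length 2): (-1, 1, 1), (1, 1, -1)
cycles coincide ⇒ equivalent

yes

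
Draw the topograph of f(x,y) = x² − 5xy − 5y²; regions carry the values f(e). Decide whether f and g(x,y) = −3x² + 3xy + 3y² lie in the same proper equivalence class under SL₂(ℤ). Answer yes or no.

D₁ = 45, D₂ = 45
river cycle of f (length 2): (-5, 5, 1), (1, 5, -5)
river cycle of g (length 2): (3, 3, -3), (-3, 3, 3)
cycles differ ⇒ inequivalent

no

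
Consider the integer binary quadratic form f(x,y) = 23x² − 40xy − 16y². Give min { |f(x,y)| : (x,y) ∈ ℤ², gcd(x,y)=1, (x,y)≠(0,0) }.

descent: ρ → (-16,40,23)  [lands on river]
river: ρ → (23,52,-4)
river: ρ → (-4,52,23)
river: ρ → (23,40,-16)
river: ρ → (-16,24,39)
river: ρ → (39,54,-1)
river: ρ → (-1,54,39)
river: ρ → (39,24,-16)
closes: descent 1, river 8
min |a| on river = 1

1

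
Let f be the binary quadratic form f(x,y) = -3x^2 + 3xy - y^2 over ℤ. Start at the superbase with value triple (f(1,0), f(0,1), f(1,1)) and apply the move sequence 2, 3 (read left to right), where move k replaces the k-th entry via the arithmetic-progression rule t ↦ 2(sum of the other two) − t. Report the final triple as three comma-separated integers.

start (-3,-1,-1) = (f(1,0),f(0,1),f(1,1))
replace slot 2: 2·((-3)+(-1)) − (-1) = -7 → (-3,-7,-1)
replace slot 3: 2·((-3)+(-7)) − (-1) = -19 → (-3,-7,-19)

-3,-7,-19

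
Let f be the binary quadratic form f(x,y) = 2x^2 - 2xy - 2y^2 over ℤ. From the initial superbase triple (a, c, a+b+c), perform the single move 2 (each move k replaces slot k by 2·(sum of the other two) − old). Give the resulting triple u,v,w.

start (2,-2,-2) = (f(1,0),f(0,1),f(1,1))
replace slot 2: 2·(2+(-2)) − (-2) = 2 → (2,2,-2)

2,2,-2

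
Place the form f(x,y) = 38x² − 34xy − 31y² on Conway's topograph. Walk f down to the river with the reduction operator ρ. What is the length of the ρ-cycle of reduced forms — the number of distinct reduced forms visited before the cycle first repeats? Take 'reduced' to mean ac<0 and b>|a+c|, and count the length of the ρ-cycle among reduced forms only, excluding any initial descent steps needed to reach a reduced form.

D = 5868, ⌊√D⌋ = 76
descent: ρ → (-31,34,38)  [lands on river]
river: ρ → (38,42,-27)
river: ρ → (-27,66,14)
river: ρ → (14,74,-7)
river: ρ → (-7,66,54)
river: ρ → (54,42,-19)
river: ρ → (-19,72,9)
river: ρ → (9,72,-19)
river: ρ → (-19,42,54)
river: ρ → (54,66,-7)
river: ρ → (-7,74,14)
river: ρ → (14,66,-27)
river: ρ → (-27,42,38)
river: ρ → (38,34,-31)
river: ρ → (-31,28,41)
river: ρ → (41,54,-18)
river: ρ → (-18,54,41)
river: ρ → (41,28,-31)
ρ-cycle length = 18 (tail of 1 descent step not counted)

18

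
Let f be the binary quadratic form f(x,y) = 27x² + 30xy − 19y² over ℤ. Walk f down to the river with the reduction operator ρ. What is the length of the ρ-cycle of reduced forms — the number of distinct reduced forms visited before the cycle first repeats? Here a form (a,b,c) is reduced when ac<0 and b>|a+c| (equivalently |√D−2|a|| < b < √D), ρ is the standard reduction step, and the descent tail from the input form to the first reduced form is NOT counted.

D = 2952, ⌊√D⌋ = 54
river: ρ → (-19,46,11)
river: ρ → (11,42,-27)
river: ρ → (-27,12,26)
river: ρ → (26,40,-13)
river: ρ → (-13,38,29)
river: ρ → (29,20,-22)
river: ρ → (-22,24,27)
river: ρ → (27,30,-19)
ρ-cycle length = 8 (tail of 0 descent steps not counted)

8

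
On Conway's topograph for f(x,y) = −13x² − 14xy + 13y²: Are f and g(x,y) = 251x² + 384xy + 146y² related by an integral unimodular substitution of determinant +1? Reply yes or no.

D₁ = 872, D₂ = 872
river cycle of f (length 14): (13, 14, -13), (-13, 12, 14), (14, 16, -11), (-11, 28, 2), (2, 28, -11), (-11, 16, 14), (14, 12, -13), (-13, 14, 13), (13, 12, -14), (-14, 16, 11), … (4 more)
river cycle of g (length 14): (13, 14, -13), (-13, 12, 14), (14, 16, -11), (-11, 28, 2), (2, 28, -11), (-11, 16, 14), (14, 12, -13), (-13, 14, 13), (13, 12, -14), (-14, 16, 11), … (4 more)
cycles coincide ⇒ equivalent

yes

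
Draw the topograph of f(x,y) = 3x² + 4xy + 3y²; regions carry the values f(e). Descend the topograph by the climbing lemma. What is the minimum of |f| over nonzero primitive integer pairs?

translate: b→-2 (≡4 mod 6), so (3,4,3)→(3,-2,2)
flip: (3,-2,2)→(2,2,3)
reduced (well bottom): (2,2,3) with a≤c, −a<b≤a
well minimum = a = 2

2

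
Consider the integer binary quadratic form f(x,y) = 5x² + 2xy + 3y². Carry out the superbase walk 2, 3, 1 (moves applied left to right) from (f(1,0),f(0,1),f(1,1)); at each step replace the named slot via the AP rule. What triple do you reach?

start (5,3,10) = (f(1,0),f(0,1),f(1,1))
replace slot 2: 2·(5+10) − 3 = 27 → (5,27,10)
replace slot 3: 2·(5+27) − 10 = 54 → (5,27,54)
replace slot 1: 2·(27+54) − 5 = 157 → (157,27,54)

157,27,54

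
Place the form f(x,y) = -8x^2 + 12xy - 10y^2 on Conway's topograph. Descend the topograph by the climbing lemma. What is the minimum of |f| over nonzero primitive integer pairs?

translate: b→4 (≡-12 mod 16), so (8,-12,10)→(8,4,6)
flip: (8,4,6)→(6,-4,8)
reduced (well bottom): (6,-4,8) with a≤c, −a<b≤a
well minimum |f| = |-6| = 6 (negative-definite)

6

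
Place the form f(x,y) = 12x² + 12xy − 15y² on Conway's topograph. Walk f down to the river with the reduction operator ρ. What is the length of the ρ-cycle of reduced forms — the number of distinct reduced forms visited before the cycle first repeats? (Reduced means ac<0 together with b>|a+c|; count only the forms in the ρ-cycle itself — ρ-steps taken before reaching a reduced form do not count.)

D = 864, ⌊√D⌋ = 29
river: ρ → (-15,18,9)
river: ρ → (9,18,-15)
river: ρ → (-15,12,12)
river: ρ → (12,12,-15)
ρ-cycle length = 4 (tail of 0 descent steps not counted)

4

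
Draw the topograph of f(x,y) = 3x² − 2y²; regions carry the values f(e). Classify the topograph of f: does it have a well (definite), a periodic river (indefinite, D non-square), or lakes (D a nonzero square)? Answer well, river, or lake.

D = b²−4ac = 0² − 4·3·(-2) = 24
D > 0 non-square ⇒ indefinite ⇒ periodic river

river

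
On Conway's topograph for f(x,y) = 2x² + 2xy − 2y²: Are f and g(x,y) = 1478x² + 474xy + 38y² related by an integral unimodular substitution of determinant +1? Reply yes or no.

D₁ = 20, D₂ = 20
river cycle of f (length 2): (-2, 2, 2), (2, 2, -2)
river cycle of g (length 2): (2, 2, -2), (-2, 2, 2)
cycles coincide ⇒ equivalent

yes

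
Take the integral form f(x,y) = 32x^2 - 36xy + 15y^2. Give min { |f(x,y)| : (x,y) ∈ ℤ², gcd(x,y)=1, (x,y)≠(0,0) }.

translate: b→28 (≡-36 mod 64), so (32,-36,15)→(32,28,11)
flip: (32,28,11)→(11,-28,32)
translate: b→-6 (≡-28 mod 22), so (11,-28,32)→(11,-6,15)
reduced (well bottom): (11,-6,15) with a≤c, −a<b≤a
well minimum = a = 11

11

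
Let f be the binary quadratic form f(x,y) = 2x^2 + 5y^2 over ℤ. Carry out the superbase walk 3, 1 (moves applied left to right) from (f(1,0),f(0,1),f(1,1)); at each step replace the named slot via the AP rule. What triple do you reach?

start (2,5,7) = (f(1,0),f(0,1),f(1,1))
replace slot 3: 2·(2+5) − 7 = 7 → (2,5,7)
replace slot 1: 2·(5+7) − 2 = 22 → (22,5,7)

22,5,7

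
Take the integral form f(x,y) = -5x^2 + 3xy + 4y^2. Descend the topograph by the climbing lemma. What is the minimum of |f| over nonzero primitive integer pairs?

river: ρ → (4,5,-4)
river: ρ → (-4,3,5)
river: ρ → (5,7,-2)
river: ρ → (-2,9,1)
river: ρ → (1,9,-2)
river: ρ → (-2,7,5)
river: ρ → (5,3,-4)
river: ρ → (-4,5,4)
river: ρ → (4,3,-5)
river: ρ → (-5,7,2)
river: ρ → (2,9,-1)
river: ρ → (-1,9,2)
river: ρ → (2,7,-5)
river: ρ → (-5,3,4)
closes: descent 0, river 14
min |a| on river = 1

1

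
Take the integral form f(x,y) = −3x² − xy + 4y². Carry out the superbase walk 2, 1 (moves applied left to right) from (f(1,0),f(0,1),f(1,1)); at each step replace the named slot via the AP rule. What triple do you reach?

start (-3,4,0) = (f(1,0),f(0,1),f(1,1))
replace slot 2: 2·((-3)+0) − 4 = -10 → (-3,-10,0)
replace slot 1: 2·((-10)+0) − (-3) = -17 → (-17,-10,0)

-17,-10,0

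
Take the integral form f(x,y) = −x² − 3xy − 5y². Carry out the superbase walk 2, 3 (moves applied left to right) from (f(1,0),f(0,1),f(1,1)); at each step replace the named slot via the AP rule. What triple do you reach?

start (-1,-5,-9) = (f(1,0),f(0,1),f(1,1))
replace slot 2: 2·((-1)+(-9)) − (-5) = -15 → (-1,-15,-9)
replace slot 3: 2·((-1)+(-15)) − (-9) = -23 → (-1,-15,-23)

-1,-15,-23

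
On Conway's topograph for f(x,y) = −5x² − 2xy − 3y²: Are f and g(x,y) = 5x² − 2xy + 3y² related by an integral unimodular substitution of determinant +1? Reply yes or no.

D₁ = -56, D₂ = -56
f is negative-definite; reduce −f:
−f: flip: (5,2,3)→(3,-2,5)
−f: reduced (well bottom): (3,-2,5) with a≤c, −a<b≤a
flip sign back: reduced form of f is (-3,2,-5)
g: flip: (5,-2,3)→(3,2,5)
g: reduced (well bottom): (3,2,5) with a≤c, −a<b≤a
reduced forms (-3, 2, -5) vs (3, 2, 5) ⇒ inequivalent

no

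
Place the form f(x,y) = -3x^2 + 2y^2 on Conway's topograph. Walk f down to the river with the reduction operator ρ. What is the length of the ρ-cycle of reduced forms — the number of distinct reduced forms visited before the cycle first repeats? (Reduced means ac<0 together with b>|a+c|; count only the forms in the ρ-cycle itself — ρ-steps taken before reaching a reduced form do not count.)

D = 24, ⌊√D⌋ = 4
descent: ρ → (2,4,-1)  [lands on river]
river: ρ → (-1,4,2)
ρ-cycle length = 2 (tail of 1 descent step not counted)

2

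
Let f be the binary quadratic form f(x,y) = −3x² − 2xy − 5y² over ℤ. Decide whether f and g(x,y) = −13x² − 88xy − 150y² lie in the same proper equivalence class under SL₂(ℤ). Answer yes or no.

D₁ = -56, D₂ = -56
f is negative-definite; reduce −f:
−f: reduced (well bottom): (3,2,5) with a≤c, −a<b≤a
flip sign back: reduced form of f is (-3,-2,-5)
g is negative-definite; reduce −g:
−g: translate: b→10 (≡88 mod 26), so (13,88,150)→(13,10,3)
−g: flip: (13,10,3)→(3,-10,13)
−g: translate: b→2 (≡-10 mod 6), so (3,-10,13)→(3,2,5)
−g: reduced (well bottom): (3,2,5) with a≤c, −a<b≤a
flip sign back: reduced form of g is (-3,-2,-5)
reduced forms (-3, -2, -5) vs (-3, -2, -5) ⇒ equivalent

yes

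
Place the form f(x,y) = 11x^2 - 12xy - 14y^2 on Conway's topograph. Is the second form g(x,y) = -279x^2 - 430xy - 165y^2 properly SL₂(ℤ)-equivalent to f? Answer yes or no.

D₁ = 760, D₂ = 760
river cycle of f (length 14): (-14, 12, 11), (11, 10, -15), (-15, 20, 6), (6, 16, -21), (-21, 26, 1), (1, 26, -21), (-21, 16, 6), (6, 20, -15), (-15, 10, 11), (11, 12, -14), … (4 more)
river cycle of g (length 14): (-14, 12, 11), (11, 10, -15), (-15, 20, 6), (6, 16, -21), (-21, 26, 1), (1, 26, -21), (-21, 16, 6), (6, 20, -15), (-15, 10, 11), (11, 12, -14), … (4 more)
cycles coincide ⇒ equivalent

yes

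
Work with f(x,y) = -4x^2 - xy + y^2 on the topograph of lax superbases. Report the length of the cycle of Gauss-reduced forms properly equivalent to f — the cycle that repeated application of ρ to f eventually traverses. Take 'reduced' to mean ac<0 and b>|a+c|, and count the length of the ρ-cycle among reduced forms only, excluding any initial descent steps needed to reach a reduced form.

D = 17, ⌊√D⌋ = 4
descent: ρ → (1,3,-2)  [lands on river]
river: ρ → (-2,1,2)
river: ρ → (2,3,-1)
river: ρ → (-1,3,2)
river: ρ → (2,1,-2)
river: ρ → (-2,3,1)
ρ-cycle length = 6 (tail of 1 descent step not counted)

6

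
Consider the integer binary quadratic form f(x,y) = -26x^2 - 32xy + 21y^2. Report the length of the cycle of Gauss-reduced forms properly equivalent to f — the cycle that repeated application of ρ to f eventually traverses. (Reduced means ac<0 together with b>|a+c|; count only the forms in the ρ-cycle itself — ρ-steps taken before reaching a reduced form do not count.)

D = 3208, ⌊√D⌋ = 56
descent: ρ → (21,32,-26)  [lands on river]
river: ρ → (-26,20,27)
river: ρ → (27,34,-19)
river: ρ → (-19,42,19)
river: ρ → (19,34,-27)
river: ρ → (-27,20,26)
river: ρ → (26,32,-21)
river: ρ → (-21,52,6)
river: ρ → (6,56,-3)
river: ρ → (-3,52,42)
river: ρ → (42,32,-13)
river: ρ → (-13,46,21)
river: ρ → (21,38,-21)
river: ρ → (-21,46,13)
river: ρ → (13,32,-42)
river: ρ → (-42,52,3)
river: ρ → (3,56,-6)
river: ρ → (-6,52,21)
ρ-cycle length = 18 (tail of 1 descent step not counted)

18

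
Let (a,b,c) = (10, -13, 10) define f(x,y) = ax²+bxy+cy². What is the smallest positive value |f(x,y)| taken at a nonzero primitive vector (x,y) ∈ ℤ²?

translate: b→7 (≡-13 mod 20), so (10,-13,10)→(10,7,7)
flip: (10,7,7)→(7,-7,10)
translate: b→7 (≡-7 mod 14), so (7,-7,10)→(7,7,10)
reduced (well bottom): (7,7,10) with a≤c, −a<b≤a
well minimum = a = 7

7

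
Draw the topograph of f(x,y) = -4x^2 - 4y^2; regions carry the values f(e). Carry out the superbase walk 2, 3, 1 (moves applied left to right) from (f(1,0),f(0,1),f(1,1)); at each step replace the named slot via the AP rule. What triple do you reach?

start (-4,-4,-8) = (f(1,0),f(0,1),f(1,1))
replace slot 2: 2·((-4)+(-8)) − (-4) = -20 → (-4,-20,-8)
replace slot 3: 2·((-4)+(-20)) − (-8) = -40 → (-4,-20,-40)
replace slot 1: 2·((-20)+(-40)) − (-4) = -116 → (-116,-20,-40)

-116,-20,-40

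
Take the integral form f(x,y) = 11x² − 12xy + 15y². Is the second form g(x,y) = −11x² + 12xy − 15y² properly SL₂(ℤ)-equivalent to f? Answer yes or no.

D₁ = -516, D₂ = -516
f: translate: b→10 (≡-12 mod 22), so (11,-12,15)→(11,10,14)
f: reduced (well bottom): (11,10,14) with a≤c, −a<b≤a
g is negative-definite; reduce −g:
−g: translate: b→10 (≡-12 mod 22), so (11,-12,15)→(11,10,14)
−g: reduced (well bottom): (11,10,14) with a≤c, −a<b≤a
flip sign back: reduced form of g is (-11,-10,-14)
reduced forms (11, 10, 14) vs (-11, -10, -14) ⇒ inequivalent

no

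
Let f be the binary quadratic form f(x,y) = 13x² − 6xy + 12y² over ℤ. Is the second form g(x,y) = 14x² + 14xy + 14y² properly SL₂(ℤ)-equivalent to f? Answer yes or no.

D₁ = -588, D₂ = -588
f: flip: (13,-6,12)→(12,6,13)
f: reduced (well bottom): (12,6,13) with a≤c, −a<b≤a
g: reduced (well bottom): (14,14,14) with a≤c, −a<b≤a
reduced forms (12, 6, 13) vs (14, 14, 14) ⇒ inequivalent

no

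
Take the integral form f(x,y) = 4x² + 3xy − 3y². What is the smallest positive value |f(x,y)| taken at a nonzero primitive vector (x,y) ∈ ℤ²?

river: ρ → (-3,3,4)
river: ρ → (4,5,-2)
river: ρ → (-2,7,1)
river: ρ → (1,7,-2)
river: ρ → (-2,5,4)
river: ρ → (4,3,-3)
closes: descent 0, river 6
min |a| on river = 1

1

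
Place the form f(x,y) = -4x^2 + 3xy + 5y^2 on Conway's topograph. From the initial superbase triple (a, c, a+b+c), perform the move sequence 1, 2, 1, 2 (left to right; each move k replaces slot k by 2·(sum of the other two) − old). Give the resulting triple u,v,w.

start (-4,5,4) = (f(1,0),f(0,1),f(1,1))
replace slot 1: 2·(5+4) − (-4) = 22 → (22,5,4)
replace slot 2: 2·(22+4) − 5 = 47 → (22,47,4)
replace slot 1: 2·(47+4) − 22 = 80 → (80,47,4)
replace slot 2: 2·(80+4) − 47 = 121 → (80,121,4)

80,121,4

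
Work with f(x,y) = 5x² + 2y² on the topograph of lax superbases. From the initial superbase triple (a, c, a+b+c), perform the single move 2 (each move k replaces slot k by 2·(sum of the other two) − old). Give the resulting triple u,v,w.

start (5,2,7) = (f(1,0),f(0,1),f(1,1))
replace slot 2: 2·(5+7) − 2 = 22 → (5,22,7)

5,22,7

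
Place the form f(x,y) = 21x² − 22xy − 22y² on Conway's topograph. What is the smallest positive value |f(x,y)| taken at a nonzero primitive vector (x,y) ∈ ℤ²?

descent: ρ → (-22,22,21)  [lands on river]
river: ρ → (21,20,-23)
river: ρ → (-23,26,18)
river: ρ → (18,46,-3)
river: ρ → (-3,44,33)
river: ρ → (33,22,-14)
river: ρ → (-14,34,21)
river: ρ → (21,8,-27)
river: ρ → (-27,46,2)
river: ρ → (2,46,-27)
river: ρ → (-27,8,21)
river: ρ → (21,34,-14)
river: ρ → (-14,22,33)
river: ρ → (33,44,-3)
river: ρ → (-3,46,18)
river: ρ → (18,26,-23)
river: ρ → (-23,20,21)
river: ρ → (21,22,-22)
closes: descent 1, river 18
min |a| on river = 2

2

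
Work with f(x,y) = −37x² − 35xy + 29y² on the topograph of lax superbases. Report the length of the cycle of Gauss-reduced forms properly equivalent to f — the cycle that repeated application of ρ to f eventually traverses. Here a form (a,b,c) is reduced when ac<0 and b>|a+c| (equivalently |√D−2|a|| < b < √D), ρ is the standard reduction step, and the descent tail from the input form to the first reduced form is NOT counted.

D = 5517, ⌊√D⌋ = 74
descent: ρ → (29,35,-37)  [lands on river]
river: ρ → (-37,39,27)
river: ρ → (27,69,-7)
river: ρ → (-7,71,17)
river: ρ → (17,65,-19)
river: ρ → (-19,49,41)
river: ρ → (41,33,-27)
river: ρ → (-27,21,47)
river: ρ → (47,73,-1)
river: ρ → (-1,73,47)
river: ρ → (47,21,-27)
river: ρ → (-27,33,41)
river: ρ → (41,49,-19)
river: ρ → (-19,65,17)
river: ρ → (17,71,-7)
river: ρ → (-7,69,27)
river: ρ → (27,39,-37)
river: ρ → (-37,35,29)
river: ρ → (29,23,-43)
river: ρ → (-43,63,9)
river: ρ → (9,63,-43)
river: ρ → (-43,23,29)
ρ-cycle length = 22 (tail of 1 descent step not counted)

22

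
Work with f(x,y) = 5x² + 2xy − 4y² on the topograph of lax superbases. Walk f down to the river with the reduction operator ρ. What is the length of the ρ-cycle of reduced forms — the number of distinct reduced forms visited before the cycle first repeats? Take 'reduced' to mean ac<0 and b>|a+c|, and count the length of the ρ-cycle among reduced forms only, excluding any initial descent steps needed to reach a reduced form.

D = 84, ⌊√D⌋ = 9
river: ρ → (-4,6,3)
river: ρ → (3,6,-4)
river: ρ → (-4,2,5)
river: ρ → (5,8,-1)
river: ρ → (-1,8,5)
river: ρ → (5,2,-4)
ρ-cycle length = 6 (tail of 0 descent steps not counted)

6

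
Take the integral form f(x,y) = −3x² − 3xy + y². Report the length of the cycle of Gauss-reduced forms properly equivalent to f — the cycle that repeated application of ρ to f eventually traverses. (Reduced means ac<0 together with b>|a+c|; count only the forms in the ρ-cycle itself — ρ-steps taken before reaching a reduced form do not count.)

D = 21, ⌊√D⌋ = 4
descent: ρ → (1,3,-3)  [lands on river]
river: ρ → (-3,3,1)
ρ-cycle length = 2 (tail of 1 descent step not counted)

2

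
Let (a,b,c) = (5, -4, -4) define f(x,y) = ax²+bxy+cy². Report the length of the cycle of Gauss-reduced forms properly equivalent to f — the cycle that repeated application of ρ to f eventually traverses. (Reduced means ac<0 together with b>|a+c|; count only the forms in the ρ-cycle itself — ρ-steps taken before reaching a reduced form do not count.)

D = 96, ⌊√D⌋ = 9
descent: ρ → (-4,4,5)  [lands on river]
river: ρ → (5,6,-3)
river: ρ → (-3,6,5)
river: ρ → (5,4,-4)
ρ-cycle length = 4 (tail of 1 descent step not counted)

4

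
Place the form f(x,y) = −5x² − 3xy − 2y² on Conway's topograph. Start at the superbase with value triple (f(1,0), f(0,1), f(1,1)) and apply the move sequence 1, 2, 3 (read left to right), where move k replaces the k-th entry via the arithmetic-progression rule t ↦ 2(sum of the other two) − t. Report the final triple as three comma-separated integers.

start (-5,-2,-10) = (f(1,0),f(0,1),f(1,1))
replace slot 1: 2·((-2)+(-10)) − (-5) = -19 → (-19,-2,-10)
replace slot 2: 2·((-19)+(-10)) − (-2) = -56 → (-19,-56,-10)
replace slot 3: 2·((-19)+(-56)) − (-10) = -140 → (-19,-56,-140)

-19,-56,-140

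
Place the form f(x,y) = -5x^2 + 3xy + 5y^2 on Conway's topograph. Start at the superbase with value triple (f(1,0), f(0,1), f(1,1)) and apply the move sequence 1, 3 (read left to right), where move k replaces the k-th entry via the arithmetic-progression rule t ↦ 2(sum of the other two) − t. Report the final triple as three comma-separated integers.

start (-5,5,3) = (f(1,0),f(0,1),f(1,1))
replace slot 1: 2·(5+3) − (-5) = 21 → (21,5,3)
replace slot 3: 2·(21+5) − 3 = 49 → (21,5,49)

21,5,49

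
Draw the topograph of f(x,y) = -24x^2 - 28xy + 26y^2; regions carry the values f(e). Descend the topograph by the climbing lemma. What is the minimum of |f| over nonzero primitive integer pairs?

descent: ρ → (26,28,-24)  [lands on river]
river: ρ → (-24,20,30)
river: ρ → (30,40,-14)
river: ρ → (-14,44,24)
river: ρ → (24,52,-6)
river: ρ → (-6,56,6)
river: ρ → (6,52,-24)
river: ρ → (-24,44,14)
river: ρ → (14,40,-30)
river: ρ → (-30,20,24)
river: ρ → (24,28,-26)
river: ρ → (-26,24,26)
closes: descent 1, river 12
min |a| on river = 6

6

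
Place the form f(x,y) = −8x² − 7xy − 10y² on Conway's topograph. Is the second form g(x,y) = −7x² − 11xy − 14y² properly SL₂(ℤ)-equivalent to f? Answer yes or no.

D₁ = -271, D₂ = -271
f is negative-definite; reduce −f:
−f: reduced (well bottom): (8,7,10) with a≤c, −a<b≤a
flip sign back: reduced form of f is (-8,-7,-10)
g is negative-definite; reduce −g:
−g: translate: b→-3 (≡11 mod 14), so (7,11,14)→(7,-3,10)
−g: reduced (well bottom): (7,-3,10) with a≤c, −a<b≤a
flip sign back: reduced form of g is (-7,3,-10)
reduced forms (-8, -7, -10) vs (-7, 3, -10) ⇒ inequivalent

no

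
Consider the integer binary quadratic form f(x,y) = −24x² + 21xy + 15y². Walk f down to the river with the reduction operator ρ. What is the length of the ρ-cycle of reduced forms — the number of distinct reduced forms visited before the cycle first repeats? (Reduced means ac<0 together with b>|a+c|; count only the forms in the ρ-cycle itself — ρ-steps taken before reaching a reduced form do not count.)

D = 1881, ⌊√D⌋ = 43
river: ρ → (15,39,-6)
river: ρ → (-6,33,33)
river: ρ → (33,33,-6)
river: ρ → (-6,39,15)
river: ρ → (15,21,-24)
river: ρ → (-24,27,12)
river: ρ → (12,21,-30)
river: ρ → (-30,39,3)
river: ρ → (3,39,-30)
river: ρ → (-30,21,12)
river: ρ → (12,27,-24)
river: ρ → (-24,21,15)
ρ-cycle length = 12 (tail of 0 descent steps not counted)

12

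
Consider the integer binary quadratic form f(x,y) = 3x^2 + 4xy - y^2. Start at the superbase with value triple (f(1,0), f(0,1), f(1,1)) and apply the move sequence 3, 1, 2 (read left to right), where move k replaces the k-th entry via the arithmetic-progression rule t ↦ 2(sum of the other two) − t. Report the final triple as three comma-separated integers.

start (3,-1,6) = (f(1,0),f(0,1),f(1,1))
replace slot 3: 2·(3+(-1)) − 6 = -2 → (3,-1,-2)
replace slot 1: 2·((-1)+(-2)) − 3 = -9 → (-9,-1,-2)
replace slot 2: 2·((-9)+(-2)) − (-1) = -21 → (-9,-21,-2)

-9,-21,-2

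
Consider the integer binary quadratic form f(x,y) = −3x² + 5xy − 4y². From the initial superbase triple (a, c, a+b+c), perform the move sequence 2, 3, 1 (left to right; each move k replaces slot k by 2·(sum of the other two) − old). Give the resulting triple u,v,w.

start (-3,-4,-2) = (f(1,0),f(0,1),f(1,1))
replace slot 2: 2·((-3)+(-2)) − (-4) = -6 → (-3,-6,-2)
replace slot 3: 2·((-3)+(-6)) − (-2) = -16 → (-3,-6,-16)
replace slot 1: 2·((-6)+(-16)) − (-3) = -41 → (-41,-6,-16)

-41,-6,-16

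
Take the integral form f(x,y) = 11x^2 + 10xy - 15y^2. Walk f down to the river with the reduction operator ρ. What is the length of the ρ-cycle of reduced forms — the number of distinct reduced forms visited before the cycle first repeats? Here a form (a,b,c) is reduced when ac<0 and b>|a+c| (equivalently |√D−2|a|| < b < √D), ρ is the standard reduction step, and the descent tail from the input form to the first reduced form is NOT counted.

D = 760, ⌊√D⌋ = 27
river: ρ → (-15,20,6)
river: ρ → (6,16,-21)
river: ρ → (-21,26,1)
river: ρ → (1,26,-21)
river: ρ → (-21,16,6)
river: ρ → (6,20,-15)
river: ρ → (-15,10,11)
river: ρ → (11,12,-14)
river: ρ → (-14,16,9)
river: ρ → (9,20,-10)
river: ρ → (-10,20,9)
river: ρ → (9,16,-14)
river: ρ → (-14,12,11)
river: ρ → (11,10,-15)
ρ-cycle length = 14 (tail of 0 descent steps not counted)

14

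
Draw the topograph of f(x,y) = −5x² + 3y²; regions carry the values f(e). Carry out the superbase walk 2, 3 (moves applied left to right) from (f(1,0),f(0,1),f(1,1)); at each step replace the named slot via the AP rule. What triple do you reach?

start (-5,3,-2) = (f(1,0),f(0,1),f(1,1))
replace slot 2: 2·((-5)+(-2)) − 3 = -17 → (-5,-17,-2)
replace slot 3: 2·((-5)+(-17)) − (-2) = -42 → (-5,-17,-42)

-5,-17,-42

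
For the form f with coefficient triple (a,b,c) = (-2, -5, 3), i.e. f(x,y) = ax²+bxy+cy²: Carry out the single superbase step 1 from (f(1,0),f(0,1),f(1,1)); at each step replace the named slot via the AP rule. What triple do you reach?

start (-2,3,-4) = (f(1,0),f(0,1),f(1,1))
replace slot 1: 2·(3+(-4)) − (-2) = 0 → (0,3,-4)

0,3,-4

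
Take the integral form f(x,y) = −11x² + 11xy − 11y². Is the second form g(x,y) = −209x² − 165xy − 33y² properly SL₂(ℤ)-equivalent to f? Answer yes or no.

D₁ = -363, D₂ = -363
f is negative-definite; reduce −f:
−f: translate: b→11 (≡-11 mod 22), so (11,-11,11)→(11,11,11)
−f: reduced (well bottom): (11,11,11) with a≤c, −a<b≤a
flip sign back: reduced form of f is (-11,-11,-11)
g is negative-definite; reduce −g:
−g: flip: (209,165,33)→(33,-165,209)
−g: translate: b→33 (≡-165 mod 66), so (33,-165,209)→(33,33,11)
−g: flip: (33,33,11)→(11,-33,33)
−g: translate: b→11 (≡-33 mod 22), so (11,-33,33)→(11,11,11)
−g: reduced (well bottom): (11,11,11) with a≤c, −a<b≤a
flip sign back: reduced form of g is (-11,-11,-11)
reduced forms (-11, -11, -11) vs (-11, -11, -11) ⇒ equivalent

yes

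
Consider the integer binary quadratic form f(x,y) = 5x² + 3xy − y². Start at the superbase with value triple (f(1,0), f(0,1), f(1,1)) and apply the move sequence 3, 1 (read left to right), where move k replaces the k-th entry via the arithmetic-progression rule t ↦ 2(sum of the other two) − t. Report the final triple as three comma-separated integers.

start (5,-1,7) = (f(1,0),f(0,1),f(1,1))
replace slot 3: 2·(5+(-1)) − 7 = 1 → (5,-1,1)
replace slot 1: 2·((-1)+1) − 5 = -5 → (-5,-1,1)

-5,-1,1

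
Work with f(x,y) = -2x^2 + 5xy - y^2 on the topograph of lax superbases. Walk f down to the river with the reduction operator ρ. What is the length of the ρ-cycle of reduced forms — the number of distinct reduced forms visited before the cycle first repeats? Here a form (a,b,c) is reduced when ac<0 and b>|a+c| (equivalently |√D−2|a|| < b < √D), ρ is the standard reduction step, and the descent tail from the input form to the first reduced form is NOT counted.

D = 17, ⌊√D⌋ = 4
descent: ρ → (-1,3,2)  [lands on river]
river: ρ → (2,1,-2)
river: ρ → (-2,3,1)
river: ρ → (1,3,-2)
river: ρ → (-2,1,2)
river: ρ → (2,3,-1)
ρ-cycle length = 6 (tail of 1 descent step not counted)

6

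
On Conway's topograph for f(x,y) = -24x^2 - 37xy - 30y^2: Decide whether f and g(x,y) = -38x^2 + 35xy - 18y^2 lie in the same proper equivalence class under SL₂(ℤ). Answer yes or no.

D₁ = -1511, D₂ = -1511
f is negative-definite; reduce −f:
−f: translate: b→-11 (≡37 mod 48), so (24,37,30)→(24,-11,17)
−f: flip: (24,-11,17)→(17,11,24)
−f: reduced (well bottom): (17,11,24) with a≤c, −a<b≤a
flip sign back: reduced form of f is (-17,-11,-24)
g is negative-definite; reduce −g:
−g: flip: (38,-35,18)→(18,35,38)
−g: translate: b→-1 (≡35 mod 36), so (18,35,38)→(18,-1,21)
−g: reduced (well bottom): (18,-1,21) with a≤c, −a<b≤a
flip sign back: reduced form of g is (-18,1,-21)
reduced forms (-17, -11, -24) vs (-18, 1, -21) ⇒ inequivalent

no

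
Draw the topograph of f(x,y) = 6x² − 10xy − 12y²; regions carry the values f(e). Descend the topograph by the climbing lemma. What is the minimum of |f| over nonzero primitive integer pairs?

descent: ρ → (-12,10,6)  [lands on river]
river: ρ → (6,14,-8)
river: ρ → (-8,18,2)
river: ρ → (2,18,-8)
river: ρ → (-8,14,6)
river: ρ → (6,10,-12)
river: ρ → (-12,14,4)
river: ρ → (4,18,-4)
river: ρ → (-4,14,12)
river: ρ → (12,10,-6)
river: ρ → (-6,14,8)
river: ρ → (8,18,-2)
river: ρ → (-2,18,8)
river: ρ → (8,14,-6)
river: ρ → (-6,10,12)
river: ρ → (12,14,-4)
river: ρ → (-4,18,4)
river: ρ → (4,14,-12)
closes: descent 1, river 18
min |a| on river = 2

2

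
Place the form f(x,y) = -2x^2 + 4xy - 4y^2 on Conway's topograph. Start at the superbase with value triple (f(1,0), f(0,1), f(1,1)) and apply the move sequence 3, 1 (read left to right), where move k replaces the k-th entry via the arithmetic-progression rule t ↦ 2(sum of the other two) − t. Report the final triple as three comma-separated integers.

start (-2,-4,-2) = (f(1,0),f(0,1),f(1,1))
replace slot 3: 2·((-2)+(-4)) − (-2) = -10 → (-2,-4,-10)
replace slot 1: 2·((-4)+(-10)) − (-2) = -26 → (-26,-4,-10)

-26,-4,-10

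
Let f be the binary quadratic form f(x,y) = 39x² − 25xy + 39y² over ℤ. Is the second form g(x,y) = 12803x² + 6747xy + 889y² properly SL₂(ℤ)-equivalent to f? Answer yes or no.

D₁ = -5459, D₂ = -5459
f: flip: (39,-25,39)→(39,25,39)
f: reduced (well bottom): (39,25,39) with a≤c, −a<b≤a
g: flip: (12803,6747,889)→(889,-6747,12803)
g: translate: b→365 (≡-6747 mod 1778), so (889,-6747,12803)→(889,365,39)
g: flip: (889,365,39)→(39,-365,889)
g: translate: b→25 (≡-365 mod 78), so (39,-365,889)→(39,25,39)
g: reduced (well bottom): (39,25,39) with a≤c, −a<b≤a
reduced forms (39, 25, 39) vs (39, 25, 39) ⇒ equivalent

yes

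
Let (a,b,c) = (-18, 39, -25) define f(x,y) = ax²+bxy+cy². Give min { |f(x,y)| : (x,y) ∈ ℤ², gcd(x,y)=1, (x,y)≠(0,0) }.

translate: b→-3 (≡-39 mod 36), so (18,-39,25)→(18,-3,4)
flip: (18,-3,4)→(4,3,18)
reduced (well bottom): (4,3,18) with a≤c, −a<b≤a
well minimum |f| = |-4| = 4 (negative-definite)

4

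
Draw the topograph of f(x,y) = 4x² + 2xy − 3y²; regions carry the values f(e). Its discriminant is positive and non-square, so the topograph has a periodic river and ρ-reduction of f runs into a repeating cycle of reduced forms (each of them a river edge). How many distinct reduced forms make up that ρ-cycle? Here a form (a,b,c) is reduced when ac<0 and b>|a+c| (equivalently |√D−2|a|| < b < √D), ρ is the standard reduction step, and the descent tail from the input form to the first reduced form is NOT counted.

D = 52, ⌊√D⌋ = 7
river: ρ → (-3,4,3)
river: ρ → (3,2,-4)
river: ρ → (-4,6,1)
river: ρ → (1,6,-4)
river: ρ → (-4,2,3)
river: ρ → (3,4,-3)
river: ρ → (-3,2,4)
river: ρ → (4,6,-1)
river: ρ → (-1,6,4)
river: ρ → (4,2,-3)
ρ-cycle length = 10 (tail of 0 descent steps not counted)

10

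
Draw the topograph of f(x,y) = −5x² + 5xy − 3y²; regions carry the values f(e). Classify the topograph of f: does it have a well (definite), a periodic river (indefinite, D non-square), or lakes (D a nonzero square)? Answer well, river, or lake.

D = b²−4ac = 5² − 4·(-5)·(-3) = -35
D < 0 ⇒ definite ⇒ every region one sign ⇒ single well

well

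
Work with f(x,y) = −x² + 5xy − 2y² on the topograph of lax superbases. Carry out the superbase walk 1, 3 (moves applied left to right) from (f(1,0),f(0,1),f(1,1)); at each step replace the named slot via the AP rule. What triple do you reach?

start (-1,-2,2) = (f(1,0),f(0,1),f(1,1))
replace slot 1: 2·((-2)+2) − (-1) = 1 → (1,-2,2)
replace slot 3: 2·(1+(-2)) − 2 = -4 → (1,-2,-4)

1,-2,-4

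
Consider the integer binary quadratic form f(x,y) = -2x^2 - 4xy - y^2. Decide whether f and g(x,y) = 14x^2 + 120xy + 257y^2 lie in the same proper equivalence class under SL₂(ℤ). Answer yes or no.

D₁ = 8, D₂ = 8
river cycle of f (length 2): (-1, 2, 1), (1, 2, -1)
river cycle of g (length 2): (1, 2, -1), (-1, 2, 1)
cycles coincide ⇒ equivalent

yes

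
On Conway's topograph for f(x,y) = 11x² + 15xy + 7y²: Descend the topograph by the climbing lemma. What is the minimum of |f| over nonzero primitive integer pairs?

translate: b→-7 (≡15 mod 22), so (11,15,7)→(11,-7,3)
flip: (11,-7,3)→(3,7,11)
translate: b→1 (≡7 mod 6), so (3,7,11)→(3,1,7)
reduced (well bottom): (3,1,7) with a≤c, −a<b≤a
well minimum = a = 3

3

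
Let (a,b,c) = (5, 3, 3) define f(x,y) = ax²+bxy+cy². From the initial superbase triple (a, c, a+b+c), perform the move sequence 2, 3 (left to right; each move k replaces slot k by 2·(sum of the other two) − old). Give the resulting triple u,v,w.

start (5,3,11) = (f(1,0),f(0,1),f(1,1))
replace slot 2: 2·(5+11) − 3 = 29 → (5,29,11)
replace slot 3: 2·(5+29) − 11 = 57 → (5,29,57)

5,29,57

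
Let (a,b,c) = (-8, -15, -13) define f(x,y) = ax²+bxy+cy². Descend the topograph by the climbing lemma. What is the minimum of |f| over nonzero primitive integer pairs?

translate: b→-1 (≡15 mod 16), so (8,15,13)→(8,-1,6)
flip: (8,-1,6)→(6,1,8)
reduced (well bottom): (6,1,8) with a≤c, −a<b≤a
well minimum |f| = |-6| = 6 (negative-definite)

6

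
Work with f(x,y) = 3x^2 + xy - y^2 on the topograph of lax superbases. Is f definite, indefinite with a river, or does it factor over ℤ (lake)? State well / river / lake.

D = b²−4ac = 1² − 4·3·(-1) = 13
D > 0 non-square ⇒ indefinite ⇒ periodic river

river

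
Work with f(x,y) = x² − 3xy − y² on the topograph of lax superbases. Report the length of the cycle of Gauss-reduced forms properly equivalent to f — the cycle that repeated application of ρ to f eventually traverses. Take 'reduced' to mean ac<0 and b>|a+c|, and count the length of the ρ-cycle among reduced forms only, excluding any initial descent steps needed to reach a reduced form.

D = 13, ⌊√D⌋ = 3
descent: ρ → (-1,3,1)  [lands on river]
river: ρ → (1,3,-1)
ρ-cycle length = 2 (tail of 1 descent step not counted)

2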